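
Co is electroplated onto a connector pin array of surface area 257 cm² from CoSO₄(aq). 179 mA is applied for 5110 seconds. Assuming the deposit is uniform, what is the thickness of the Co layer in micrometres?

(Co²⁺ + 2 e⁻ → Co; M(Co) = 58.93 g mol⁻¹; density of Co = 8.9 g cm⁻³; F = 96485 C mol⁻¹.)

Q = I·t = 0.1790 × 5110.0 = 914.7 C; n(e⁻) = 0.009480 mol.
n(Co) = n(e⁻)/2 = 0.004740 mol, so m = 0.004740 × 58.93 = 0.2793 g.
Volume = m/ρ = 0.2793 / 8.9 = 0.03139 cm³.
Thickness = V/A = 0.03139 / 257 = 1.22 × 10⁻⁴ cm = 1.22 μm.

1.22 μm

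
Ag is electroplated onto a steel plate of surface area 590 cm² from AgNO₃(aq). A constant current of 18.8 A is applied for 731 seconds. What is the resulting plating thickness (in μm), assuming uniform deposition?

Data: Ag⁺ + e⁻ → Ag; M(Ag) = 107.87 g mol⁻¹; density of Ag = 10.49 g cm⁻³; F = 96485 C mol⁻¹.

Q = I·t = 18.80 × 731.00 = 13740 C; n(e⁻) = 0.1424 mol.
n(Ag) = n(e⁻)/1 = 0.1424 mol, so m = 0.1424 × 107.87 = 15.36 g.
Volume = m/ρ = 15.36 / 10.49 = 1.465 cm³.
Thickness = V/A = 1.465 / 590 = 0.00248 cm = 24.8 μm.

24.8 μm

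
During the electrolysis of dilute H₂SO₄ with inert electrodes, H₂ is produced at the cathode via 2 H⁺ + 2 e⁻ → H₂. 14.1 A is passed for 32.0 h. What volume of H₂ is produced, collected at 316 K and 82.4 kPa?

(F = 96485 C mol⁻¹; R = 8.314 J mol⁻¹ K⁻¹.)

Q = I·t = 14.10 A × 115200 s = 1624000 C.
n(e⁻) = Q/F = 1624000 / 96485 = 16.83 mol.
2 electrons are transferred per H₂ molecule, so n(H₂) = 16.83 / 2 = 8.417 mol.
V = nRT/P = (8.417 × 8.314 × 316) / (82.4 × 10³ Pa) = 0.268 m³ = 268 L.

268 L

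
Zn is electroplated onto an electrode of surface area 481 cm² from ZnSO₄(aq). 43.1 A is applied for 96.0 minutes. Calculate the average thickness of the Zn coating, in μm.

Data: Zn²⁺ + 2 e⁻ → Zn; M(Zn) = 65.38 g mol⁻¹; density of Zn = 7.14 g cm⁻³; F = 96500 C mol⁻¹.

245 μm

Q = I·t = 43.10 × 5760.0 = 248300 C; n(e⁻) = 2.573 mol.
n(Zn) = n(e⁻)/2 = 1.286 mol, so m = 1.286 × 65.38 = 84.10 g.
Volume = m/ρ = 84.10 / 7.14 = 11.78 cm³.
Thickness = V/A = 11.78 / 481 = 0.0245 cm = 245 μm.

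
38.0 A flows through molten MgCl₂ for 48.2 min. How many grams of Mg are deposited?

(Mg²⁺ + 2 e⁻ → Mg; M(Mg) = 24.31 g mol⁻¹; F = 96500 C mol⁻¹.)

13.8 g

Q = I·t = 38.00 A × 2892.0 s = 109900 C.
n(e⁻) = Q/F = 109900 / 96500 = 1.139 mol.
Mg²⁺ + 2 e⁻ → Mg, so n(Mg) = n(e⁻)/2 = 0.5694 mol.
m = n·M = 0.5694 × 24.31 = 13.8 g.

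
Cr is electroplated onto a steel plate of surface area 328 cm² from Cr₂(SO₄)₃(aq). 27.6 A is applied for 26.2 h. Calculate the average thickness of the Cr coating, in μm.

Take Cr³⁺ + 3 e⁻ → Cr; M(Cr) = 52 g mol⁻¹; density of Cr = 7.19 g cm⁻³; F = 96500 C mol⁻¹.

Q = I·t = 27.60 × 94320 = 2603000 C; n(e⁻) = 26.98 mol.
n(Cr) = n(e⁻)/3 = 8.992 mol, so m = 8.992 × 52 = 467.6 g.
Volume = m/ρ = 467.6 / 7.19 = 65.03 cm³.
Thickness = V/A = 65.03 / 328 = 0.198 cm = 1980 μm.

1980 μm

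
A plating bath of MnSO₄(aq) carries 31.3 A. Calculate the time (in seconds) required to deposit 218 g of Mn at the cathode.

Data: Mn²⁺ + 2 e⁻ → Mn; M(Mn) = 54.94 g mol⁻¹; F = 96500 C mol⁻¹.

24500 s

n(Mn) = m/M = 218 / 54.94 = 3.968 mol.
Each Mn atom requires 2 electrons, so n(e⁻) = 2 × 3.968 = 7.936 mol.
Q = n(e⁻)·F = 7.936 × 96500 = 765800 C.
t = Q/I = 765800 / 31.30 A = 24470 s.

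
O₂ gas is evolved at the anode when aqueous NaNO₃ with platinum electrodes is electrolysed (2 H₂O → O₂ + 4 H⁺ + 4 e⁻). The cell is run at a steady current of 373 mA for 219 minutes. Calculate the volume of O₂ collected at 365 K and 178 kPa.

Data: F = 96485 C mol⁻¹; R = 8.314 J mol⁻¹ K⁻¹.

0.217 L

Q = I·t = 0.3730 A × 13140 s = 4901 C.
n(e⁻) = Q/F = 4901 / 96485 = 0.05080 mol.
4 electrons are transferred per O₂ molecule, so n(O₂) = 0.05080 / 4 = 0.01270 mol.
V = nRT/P = (0.01270 × 8.314 × 365) / (178 × 10³ Pa) = 2.17 × 10⁻⁴ m³ = 0.217 L.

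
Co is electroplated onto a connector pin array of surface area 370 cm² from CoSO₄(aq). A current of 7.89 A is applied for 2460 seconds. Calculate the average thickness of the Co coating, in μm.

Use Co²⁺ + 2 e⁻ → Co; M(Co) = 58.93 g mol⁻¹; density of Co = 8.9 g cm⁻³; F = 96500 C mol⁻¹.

18.0 μm

Q = I·t = 7.890 × 2460.0 = 19410 C; n(e⁻) = 0.2011 mol.
n(Co) = n(e⁻)/2 = 0.1006 mol, so m = 0.1006 × 58.93 = 5.926 g.
Volume = m/ρ = 5.926 / 8.9 = 0.6659 cm³.
Thickness = V/A = 0.6659 / 370 = 0.00180 cm = 18.0 μm.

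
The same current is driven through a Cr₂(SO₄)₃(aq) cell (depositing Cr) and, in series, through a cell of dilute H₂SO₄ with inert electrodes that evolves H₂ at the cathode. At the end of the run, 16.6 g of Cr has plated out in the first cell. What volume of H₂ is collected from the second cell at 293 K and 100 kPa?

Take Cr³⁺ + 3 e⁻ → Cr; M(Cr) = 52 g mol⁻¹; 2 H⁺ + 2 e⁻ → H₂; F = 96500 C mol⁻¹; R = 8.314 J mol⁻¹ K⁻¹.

n(Cr) = 16.6 / 52 = 0.3192 mol, so n(e⁻) = 3 × 0.3192 = 0.9577 mol.
The cells are in series, so the same 0.9577 mol of electrons passes through the second cell.
2 H⁺ + 2 e⁻ → H₂ — 2 mol e⁻ per mol H₂, so n(H₂) = 0.9577/2 = 0.4788 mol.
V = nRT/P = (0.4788 × 8.314 × 293) / (100 × 10³) = 0.0117 m³ = 11.7 L.

11.7 L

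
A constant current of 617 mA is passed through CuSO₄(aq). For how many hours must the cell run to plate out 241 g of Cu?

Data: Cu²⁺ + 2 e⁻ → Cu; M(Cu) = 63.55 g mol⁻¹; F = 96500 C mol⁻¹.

n(Cu) = m/M = 241 / 63.55 = 3.792 mol.
Each Cu atom requires 2 electrons, so n(e⁻) = 2 × 3.792 = 7.585 mol.
Q = n(e⁻)·F = 7.585 × 96500 = 731900 C.
t = Q/I = 731900 / 0.6170 A = 1186000 s = 330 h.

330 h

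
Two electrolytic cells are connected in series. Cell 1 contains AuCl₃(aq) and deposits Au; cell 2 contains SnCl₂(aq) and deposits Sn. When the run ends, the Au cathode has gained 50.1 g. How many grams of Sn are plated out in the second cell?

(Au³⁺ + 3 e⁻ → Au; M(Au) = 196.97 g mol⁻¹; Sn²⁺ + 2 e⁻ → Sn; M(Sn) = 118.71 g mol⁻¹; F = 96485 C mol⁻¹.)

n(Au) = 50.1 / 196.97 = 0.2544 mol.
Since Au³⁺ + 3 e⁻ → Au, n(e⁻) passed = 3 × 0.2544 = 0.7631 mol.
Cells in series carry the same charge, so the same 0.7631 mol of electrons passes through cell 2.
Sn²⁺ + 2 e⁻ → Sn, so n(Sn) = 0.7631 / 2 = 0.3815 mol.
m(Sn) = 0.3815 × 118.71 = 45.3 g.

45.3 g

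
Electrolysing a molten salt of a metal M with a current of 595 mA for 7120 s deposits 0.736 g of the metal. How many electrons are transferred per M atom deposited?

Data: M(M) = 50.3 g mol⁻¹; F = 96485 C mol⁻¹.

3

Q = I·t = 0.5950 A × 7120.0 s = 4236 C, so n(e⁻) = 4236/96485 = 0.04391 mol.
n(M) deposited = 0.736 / 50.3 = 0.01463 mol.
Electrons per atom = n(e⁻)/n(M) = 0.04391 / 0.01463 = 3.00 ≈ 3, so the ion is M³⁺.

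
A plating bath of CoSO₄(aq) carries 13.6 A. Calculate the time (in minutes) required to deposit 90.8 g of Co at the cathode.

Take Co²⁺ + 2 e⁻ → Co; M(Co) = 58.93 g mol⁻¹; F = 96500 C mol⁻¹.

364 min

n(Co) = m/M = 90.8 / 58.93 = 1.541 mol.
Each Co atom requires 2 electrons, so n(e⁻) = 2 × 1.541 = 3.082 mol.
Q = n(e⁻)·F = 3.082 × 96500 = 297400 C.
t = Q/I = 297400 / 13.60 A = 21870 s = 364 min.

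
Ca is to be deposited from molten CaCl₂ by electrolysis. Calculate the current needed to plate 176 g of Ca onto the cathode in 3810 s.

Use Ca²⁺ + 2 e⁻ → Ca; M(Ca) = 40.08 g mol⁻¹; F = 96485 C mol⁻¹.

n(Ca) = 176 / 40.08 = 4.391 mol.
n(e⁻) = 2 × 4.391 = 8.782 mol.
Q = n(e⁻)·F = 8.782 × 96485 = 847400 C.
I = Q/t = 847400 / 3810.0 s = 222 A.

222 A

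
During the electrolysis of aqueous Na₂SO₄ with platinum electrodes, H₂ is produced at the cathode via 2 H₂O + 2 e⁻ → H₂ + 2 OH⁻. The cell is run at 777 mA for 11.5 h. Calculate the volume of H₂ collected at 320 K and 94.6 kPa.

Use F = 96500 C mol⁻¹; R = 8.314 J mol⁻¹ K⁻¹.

Q = I·t = 0.7770 A × 41400 s = 32170 C.
n(e⁻) = Q/F = 32170 / 96500 = 0.3333 mol.
2 electrons are transferred per H₂ molecule, so n(H₂) = 0.3333 / 2 = 0.1667 mol.
V = nRT/P = (0.1667 × 8.314 × 320) / (94.6 × 10³ Pa) = 0.00469 m³ = 4.69 L.

4.69 L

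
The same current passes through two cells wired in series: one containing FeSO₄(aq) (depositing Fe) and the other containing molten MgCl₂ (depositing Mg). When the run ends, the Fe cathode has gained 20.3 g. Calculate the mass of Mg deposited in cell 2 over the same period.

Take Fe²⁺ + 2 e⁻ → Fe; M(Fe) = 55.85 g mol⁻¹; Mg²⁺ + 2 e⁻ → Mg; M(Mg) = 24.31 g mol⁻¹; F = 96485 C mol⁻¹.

8.84 g

n(Fe) = 20.3 / 55.85 = 0.3635 mol.
Since Fe²⁺ + 2 e⁻ → Fe, n(e⁻) passed = 2 × 0.3635 = 0.7269 mol.
Cells in series carry the same charge, so the same 0.7269 mol of electrons passes through cell 2.
Mg²⁺ + 2 e⁻ → Mg, so n(Mg) = 0.7269 / 2 = 0.3635 mol.
m(Mg) = 0.3635 × 24.31 = 8.84 g.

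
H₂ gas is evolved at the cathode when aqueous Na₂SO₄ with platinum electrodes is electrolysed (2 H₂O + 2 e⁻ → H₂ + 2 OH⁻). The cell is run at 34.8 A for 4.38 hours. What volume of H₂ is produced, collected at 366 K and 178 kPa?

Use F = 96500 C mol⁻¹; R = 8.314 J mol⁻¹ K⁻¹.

Q = I·t = 34.80 A × 15768 s = 548700 C.
n(e⁻) = Q/F = 548700 / 96500 = 5.686 mol.
2 electrons are transferred per H₂ molecule, so n(H₂) = 5.686 / 2 = 2.843 mol.
V = nRT/P = (2.843 × 8.314 × 366) / (178 × 10³ Pa) = 0.0486 m³ = 48.6 L.

48.6 L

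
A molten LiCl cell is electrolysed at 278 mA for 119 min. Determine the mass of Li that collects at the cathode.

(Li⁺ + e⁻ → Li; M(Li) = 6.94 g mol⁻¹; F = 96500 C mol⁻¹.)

0.143 g

Q = I·t = 0.2780 A × 7140.0 s = 1985 C.
n(e⁻) = Q/F = 1985 / 96500 = 0.02057 mol.
Li⁺ + e⁻ → Li, so n(Li) = n(e⁻)/1 = 0.02057 mol.
m = n·M = 0.02057 × 6.94 = 0.143 g.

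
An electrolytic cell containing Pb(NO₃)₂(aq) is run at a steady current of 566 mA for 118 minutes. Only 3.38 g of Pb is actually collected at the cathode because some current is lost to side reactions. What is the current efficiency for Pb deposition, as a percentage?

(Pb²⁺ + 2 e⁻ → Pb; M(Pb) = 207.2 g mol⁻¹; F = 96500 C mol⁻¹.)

78.6 %

Q = I·t = 0.5660 × 7080.0 = 4007 C; n(e⁻) = 4007/96500 = 0.04153 mol.
Theoretical n(Pb) = n(e⁻)/2 = 0.02076 mol, i.e. m_theo = 0.02076 × 207.2 = 4.302 g.
Efficiency = m_actual / m_theo = 3.38 / 4.302 = 78.6 %.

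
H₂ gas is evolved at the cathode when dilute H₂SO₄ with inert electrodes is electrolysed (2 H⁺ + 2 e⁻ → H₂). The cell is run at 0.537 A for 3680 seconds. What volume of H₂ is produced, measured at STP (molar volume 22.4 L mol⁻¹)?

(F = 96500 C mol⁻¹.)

Q = I·t = 0.5370 A × 3680.0 s = 1976 C.
n(e⁻) = Q/F = 1976 / 96500 = 0.02048 mol.
2 electrons are transferred per H₂ molecule, so n(H₂) = 0.02048 / 2 = 0.01024 mol.
V = n × V_m = 0.01024 × 22.4 = 0.229 L.

0.229 L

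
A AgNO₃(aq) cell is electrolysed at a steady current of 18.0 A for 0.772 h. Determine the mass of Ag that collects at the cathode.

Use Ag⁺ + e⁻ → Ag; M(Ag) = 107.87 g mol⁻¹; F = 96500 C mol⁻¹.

Q = I·t = 18.00 A × 2779.2 s = 50030 C.
n(e⁻) = Q/F = 50030 / 96500 = 0.5184 mol.
Ag⁺ + e⁻ → Ag, so n(Ag) = n(e⁻)/1 = 0.5184 mol.
m = n·M = 0.5184 × 107.87 = 55.9 g.

55.9 g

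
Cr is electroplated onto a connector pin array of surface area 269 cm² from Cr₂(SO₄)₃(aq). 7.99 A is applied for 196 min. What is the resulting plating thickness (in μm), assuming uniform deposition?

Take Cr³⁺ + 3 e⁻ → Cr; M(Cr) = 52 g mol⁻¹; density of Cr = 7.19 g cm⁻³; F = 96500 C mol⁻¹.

87.3 μm

Q = I·t = 7.990 × 11760 = 93960 C; n(e⁻) = 0.9737 mol.
n(Cr) = n(e⁻)/3 = 0.3246 mol, so m = 0.3246 × 52 = 16.88 g.
Volume = m/ρ = 16.88 / 7.19 = 2.347 cm³.
Thickness = V/A = 2.347 / 269 = 0.00873 cm = 87.3 μm.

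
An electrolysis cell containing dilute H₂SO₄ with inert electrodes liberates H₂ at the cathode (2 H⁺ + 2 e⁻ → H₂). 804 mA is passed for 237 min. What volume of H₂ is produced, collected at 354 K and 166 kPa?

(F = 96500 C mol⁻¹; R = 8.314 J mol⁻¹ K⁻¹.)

Q = I·t = 0.8040 A × 14220 s = 11430 C.
n(e⁻) = Q/F = 11430 / 96500 = 0.1185 mol.
2 electrons are transferred per H₂ molecule, so n(H₂) = 0.1185 / 2 = 0.05924 mol.
V = nRT/P = (0.05924 × 8.314 × 354) / (166 × 10³ Pa) = 0.00105 m³ = 1.05 L.

1.05 L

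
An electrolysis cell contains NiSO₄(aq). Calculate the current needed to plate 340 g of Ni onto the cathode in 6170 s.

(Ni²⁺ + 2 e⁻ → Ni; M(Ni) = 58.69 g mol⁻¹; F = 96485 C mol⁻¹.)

181 A

n(Ni) = 340 / 58.69 = 5.793 mol.
n(e⁻) = 2 × 5.793 = 11.59 mol.
Q = n(e⁻)·F = 11.59 × 96485 = 1118000 C.
I = Q/t = 1118000 / 6170.0 s = 181 A.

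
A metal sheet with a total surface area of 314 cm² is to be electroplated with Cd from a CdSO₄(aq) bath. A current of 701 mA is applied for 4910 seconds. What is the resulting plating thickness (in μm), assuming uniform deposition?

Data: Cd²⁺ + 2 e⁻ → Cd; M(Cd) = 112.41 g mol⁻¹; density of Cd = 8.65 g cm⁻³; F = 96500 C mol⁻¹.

Q = I·t = 0.7010 × 4910.0 = 3442 C; n(e⁻) = 0.03567 mol.
n(Cd) = n(e⁻)/2 = 0.01783 mol, so m = 0.01783 × 112.41 = 2.005 g.
Volume = m/ρ = 2.005 / 8.65 = 0.2318 cm³.
Thickness = V/A = 0.2318 / 314 = 7.38 × 10⁻⁴ cm = 7.38 μm.

7.38 μm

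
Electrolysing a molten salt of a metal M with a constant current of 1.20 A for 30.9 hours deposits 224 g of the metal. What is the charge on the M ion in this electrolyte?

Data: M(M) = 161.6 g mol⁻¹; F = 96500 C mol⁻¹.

+1

Q = I·t = 1.200 A × 111240 s = 133500 C, so n(e⁻) = 133500/96500 = 1.383 mol.
n(M) deposited = 224 / 161.6 = 1.386 mol.
Electrons per atom = n(e⁻)/n(M) = 1.383 / 1.386 = 0.998 ≈ 1, so the ion is M⁺.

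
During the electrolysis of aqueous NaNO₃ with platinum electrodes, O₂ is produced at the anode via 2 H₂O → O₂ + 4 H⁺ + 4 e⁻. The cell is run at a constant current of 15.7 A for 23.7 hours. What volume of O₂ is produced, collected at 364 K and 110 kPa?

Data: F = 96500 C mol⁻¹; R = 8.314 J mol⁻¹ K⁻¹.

95.5 L

Q = I·t = 15.70 A × 85320 s = 1340000 C.
n(e⁻) = Q/F = 1340000 / 96500 = 13.88 mol.
4 electrons are transferred per O₂ molecule, so n(O₂) = 13.88 / 4 = 3.470 mol.
V = nRT/P = (3.470 × 8.314 × 364) / (110 × 10³ Pa) = 0.0955 m³ = 95.5 L.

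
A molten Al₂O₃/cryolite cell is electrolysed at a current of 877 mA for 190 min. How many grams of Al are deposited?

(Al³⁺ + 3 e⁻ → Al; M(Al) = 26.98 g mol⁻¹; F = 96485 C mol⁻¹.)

0.932 g

Q = I·t = 0.8770 A × 11400 s = 9998 C.
n(e⁻) = Q/F = 9998 / 96485 = 0.1036 mol.
Al³⁺ + 3 e⁻ → Al, so n(Al) = n(e⁻)/3 = 0.03454 mol.
m = n·M = 0.03454 × 26.98 = 0.932 g.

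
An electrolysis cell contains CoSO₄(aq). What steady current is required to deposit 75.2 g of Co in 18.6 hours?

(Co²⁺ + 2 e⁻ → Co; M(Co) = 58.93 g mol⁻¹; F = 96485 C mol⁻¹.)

3.68 A

n(Co) = 75.2 / 58.93 = 1.276 mol.
n(e⁻) = 2 × 1.276 = 2.552 mol.
Q = n(e⁻)·F = 2.552 × 96485 = 246200 C.
I = Q/t = 246200 / 66960 s = 3.68 A.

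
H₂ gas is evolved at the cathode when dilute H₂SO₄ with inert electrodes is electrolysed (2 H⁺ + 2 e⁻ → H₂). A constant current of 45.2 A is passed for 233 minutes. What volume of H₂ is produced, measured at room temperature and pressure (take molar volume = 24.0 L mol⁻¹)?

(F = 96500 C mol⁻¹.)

78.6 L

Q = I·t = 45.20 A × 13980 s = 631900 C.
n(e⁻) = Q/F = 631900 / 96500 = 6.548 mol.
2 electrons are transferred per H₂ molecule, so n(H₂) = 6.548 / 2 = 3.274 mol.
V = n × V_m = 3.274 × 24.0 = 78.6 L.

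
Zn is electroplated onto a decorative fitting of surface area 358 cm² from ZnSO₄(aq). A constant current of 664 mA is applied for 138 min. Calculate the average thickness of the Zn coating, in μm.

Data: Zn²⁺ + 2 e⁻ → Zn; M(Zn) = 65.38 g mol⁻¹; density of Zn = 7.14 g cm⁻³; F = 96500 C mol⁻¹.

7.29 μm

Q = I·t = 0.6640 × 8280.0 = 5498 C; n(e⁻) = 0.05697 mol.
n(Zn) = n(e⁻)/2 = 0.02849 mol, so m = 0.02849 × 65.38 = 1.862 g.
Volume = m/ρ = 1.862 / 7.14 = 0.2608 cm³.
Thickness = V/A = 0.2608 / 358 = 7.29 × 10⁻⁴ cm = 7.29 μm.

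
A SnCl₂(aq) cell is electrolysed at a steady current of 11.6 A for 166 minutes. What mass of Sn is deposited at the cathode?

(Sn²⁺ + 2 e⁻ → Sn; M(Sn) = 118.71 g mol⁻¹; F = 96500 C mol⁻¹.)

71.1 g

Q = I·t = 11.60 A × 9960.0 s = 115500 C.
n(e⁻) = Q/F = 115500 / 96500 = 1.197 mol.
Sn²⁺ + 2 e⁻ → Sn, so n(Sn) = n(e⁻)/2 = 0.5986 mol.
m = n·M = 0.5986 × 118.71 = 71.1 g.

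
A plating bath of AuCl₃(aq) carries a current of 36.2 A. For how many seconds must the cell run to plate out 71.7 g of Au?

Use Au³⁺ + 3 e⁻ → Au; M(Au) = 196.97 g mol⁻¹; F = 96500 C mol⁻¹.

2910 s

n(Au) = m/M = 71.7 / 196.97 = 0.3640 mol.
Each Au atom requires 3 electrons, so n(e⁻) = 3 × 0.3640 = 1.092 mol.
Q = n(e⁻)·F = 1.092 × 96500 = 105400 C.
t = Q/I = 105400 / 36.20 A = 2911 s.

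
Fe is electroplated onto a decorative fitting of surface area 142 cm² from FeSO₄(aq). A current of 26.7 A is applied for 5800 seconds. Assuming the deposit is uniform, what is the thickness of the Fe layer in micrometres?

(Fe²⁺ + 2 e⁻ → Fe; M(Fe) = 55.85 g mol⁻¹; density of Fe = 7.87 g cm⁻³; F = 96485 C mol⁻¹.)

401 μm

Q = I·t = 26.70 × 5800.0 = 154900 C; n(e⁻) = 1.605 mol.
n(Fe) = n(e⁻)/2 = 0.8025 mol, so m = 0.8025 × 55.85 = 44.82 g.
Volume = m/ρ = 44.82 / 7.87 = 5.695 cm³.
Thickness = V/A = 5.695 / 142 = 0.0401 cm = 401 μm.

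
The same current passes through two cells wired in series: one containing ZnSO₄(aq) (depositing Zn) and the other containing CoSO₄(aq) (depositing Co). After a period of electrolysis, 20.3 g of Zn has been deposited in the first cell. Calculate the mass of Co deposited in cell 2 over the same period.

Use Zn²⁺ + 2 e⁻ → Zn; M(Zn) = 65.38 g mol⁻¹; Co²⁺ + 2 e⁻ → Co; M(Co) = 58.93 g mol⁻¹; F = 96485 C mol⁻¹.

n(Zn) = 20.3 / 65.38 = 0.3105 mol.
Since Zn²⁺ + 2 e⁻ → Zn, n(e⁻) passed = 2 × 0.3105 = 0.6210 mol.
Cells in series carry the same charge, so the same 0.6210 mol of electrons passes through cell 2.
Co²⁺ + 2 e⁻ → Co, so n(Co) = 0.6210 / 2 = 0.3105 mol.
m(Co) = 0.3105 × 58.93 = 18.3 g.

18.3 g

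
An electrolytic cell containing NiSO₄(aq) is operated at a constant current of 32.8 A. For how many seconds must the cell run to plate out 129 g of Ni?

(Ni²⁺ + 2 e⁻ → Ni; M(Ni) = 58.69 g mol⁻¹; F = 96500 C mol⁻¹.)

n(Ni) = m/M = 129 / 58.69 = 2.198 mol.
Each Ni atom requires 2 electrons, so n(e⁻) = 2 × 2.198 = 4.396 mol.
Q = n(e⁻)·F = 4.396 × 96500 = 424200 C.
t = Q/I = 424200 / 32.80 A = 12930 s.

12900 s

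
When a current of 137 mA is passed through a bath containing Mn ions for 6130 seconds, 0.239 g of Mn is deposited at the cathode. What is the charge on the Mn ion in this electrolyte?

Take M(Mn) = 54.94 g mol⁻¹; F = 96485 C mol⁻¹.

+2

Q = I·t = 0.1370 A × 6130.0 s = 839.8 C, so n(e⁻) = 839.8/96485 = 0.008704 mol.
n(Mn) deposited = 0.239 / 54.94 = 0.004350 mol.
Electrons per atom = n(e⁻)/n(Mn) = 0.008704 / 0.004350 = 2.00 ≈ 2, so the ion is Mn²⁺.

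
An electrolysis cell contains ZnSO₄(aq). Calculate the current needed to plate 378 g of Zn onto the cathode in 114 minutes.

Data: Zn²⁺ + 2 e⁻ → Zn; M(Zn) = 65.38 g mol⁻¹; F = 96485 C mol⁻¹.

163 A

n(Zn) = 378 / 65.38 = 5.782 mol.
n(e⁻) = 2 × 5.782 = 11.56 mol.
Q = n(e⁻)·F = 11.56 × 96485 = 1116000 C.
I = Q/t = 1116000 / 6840.0 s = 163 A.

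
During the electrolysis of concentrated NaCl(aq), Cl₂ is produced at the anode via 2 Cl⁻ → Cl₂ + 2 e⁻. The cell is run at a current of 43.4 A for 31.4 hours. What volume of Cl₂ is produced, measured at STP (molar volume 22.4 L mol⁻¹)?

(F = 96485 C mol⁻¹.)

Q = I·t = 43.40 A × 113040 s = 4906000 C.
n(e⁻) = Q/F = 4906000 / 96485 = 50.85 mol.
2 electrons are transferred per Cl₂ molecule, so n(Cl₂) = 50.85 / 2 = 25.42 mol.
V = n × V_m = 25.42 × 22.4 = 569 L.

569 L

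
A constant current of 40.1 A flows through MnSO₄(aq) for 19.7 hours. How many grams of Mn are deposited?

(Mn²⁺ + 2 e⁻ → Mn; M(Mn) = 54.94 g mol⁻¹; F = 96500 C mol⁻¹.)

810 g

Q = I·t = 40.10 A × 70920 s = 2844000 C.
n(e⁻) = Q/F = 2844000 / 96500 = 29.47 mol.
Mn²⁺ + 2 e⁻ → Mn, so n(Mn) = n(e⁻)/2 = 14.74 mol.
m = n·M = 14.74 × 54.94 = 810 g.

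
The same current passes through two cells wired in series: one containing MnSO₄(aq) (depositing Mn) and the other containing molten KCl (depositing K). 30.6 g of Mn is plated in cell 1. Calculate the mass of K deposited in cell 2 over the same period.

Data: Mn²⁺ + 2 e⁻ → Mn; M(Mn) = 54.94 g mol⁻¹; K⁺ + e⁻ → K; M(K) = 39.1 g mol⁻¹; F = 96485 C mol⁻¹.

n(Mn) = 30.6 / 54.94 = 0.5570 mol.
Since Mn²⁺ + 2 e⁻ → Mn, n(e⁻) passed = 2 × 0.5570 = 1.114 mol.
Cells in series carry the same charge, so the same 1.114 mol of electrons passes through cell 2.
K⁺ + e⁻ → K, so n(K) = 1.114 / 1 = 1.114 mol.
m(K) = 1.114 × 39.1 = 43.6 g.

43.6 g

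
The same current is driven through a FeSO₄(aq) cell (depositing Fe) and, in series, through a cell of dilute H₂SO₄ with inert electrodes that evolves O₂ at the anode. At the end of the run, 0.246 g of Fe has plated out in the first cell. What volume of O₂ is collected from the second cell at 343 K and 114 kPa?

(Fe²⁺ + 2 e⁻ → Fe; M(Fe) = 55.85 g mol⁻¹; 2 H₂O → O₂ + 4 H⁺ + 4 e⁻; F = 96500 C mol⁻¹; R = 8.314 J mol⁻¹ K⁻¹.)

n(Fe) = 0.246 / 55.85 = 0.004405 mol, so n(e⁻) = 2 × 0.004405 = 0.008809 mol.
The cells are in series, so the same 0.008809 mol of electrons passes through the second cell.
2 H₂O → O₂ + 4 H⁺ + 4 e⁻ — 4 mol e⁻ per mol O₂, so n(O₂) = 0.008809/4 = 0.002202 mol.
V = nRT/P = (0.002202 × 8.314 × 343) / (114 × 10³) = 5.51 × 10⁻⁵ m³ = 0.0551 L.

0.0551 L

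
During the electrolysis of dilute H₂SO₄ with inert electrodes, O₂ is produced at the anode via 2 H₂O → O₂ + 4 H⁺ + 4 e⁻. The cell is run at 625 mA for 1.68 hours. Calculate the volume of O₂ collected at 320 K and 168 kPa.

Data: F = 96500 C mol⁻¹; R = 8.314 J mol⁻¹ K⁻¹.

Q = I·t = 0.6250 A × 6048.0 s = 3780 C.
n(e⁻) = Q/F = 3780 / 96500 = 0.03917 mol.
4 electrons are transferred per O₂ molecule, so n(O₂) = 0.03917 / 4 = 0.009793 mol.
V = nRT/P = (0.009793 × 8.314 × 320) / (168 × 10³ Pa) = 1.55 × 10⁻⁴ m³ = 0.155 L.

0.155 L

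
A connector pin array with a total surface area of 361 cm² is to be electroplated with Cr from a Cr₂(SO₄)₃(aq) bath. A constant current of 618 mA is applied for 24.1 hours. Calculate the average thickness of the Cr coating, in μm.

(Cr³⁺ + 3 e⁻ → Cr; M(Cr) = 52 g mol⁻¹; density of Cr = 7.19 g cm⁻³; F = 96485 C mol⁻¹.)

Q = I·t = 0.6180 × 86760 = 53620 C; n(e⁻) = 0.5557 mol.
n(Cr) = n(e⁻)/3 = 0.1852 mol, so m = 0.1852 × 52 = 9.632 g.
Volume = m/ρ = 9.632 / 7.19 = 1.340 cm³.
Thickness = V/A = 1.340 / 361 = 0.00371 cm = 37.1 μm.

37.1 μm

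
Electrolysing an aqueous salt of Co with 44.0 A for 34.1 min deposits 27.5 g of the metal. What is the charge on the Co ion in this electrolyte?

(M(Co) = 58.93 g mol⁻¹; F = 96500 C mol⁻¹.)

Q = I·t = 44.00 A × 2046.0 s = 90020 C, so n(e⁻) = 90020/96500 = 0.9329 mol.
n(Co) deposited = 27.5 / 58.93 = 0.4667 mol.
Electrons per atom = n(e⁻)/n(Co) = 0.9329 / 0.4667 = 2.00 ≈ 2, so the ion is Co²⁺.

+2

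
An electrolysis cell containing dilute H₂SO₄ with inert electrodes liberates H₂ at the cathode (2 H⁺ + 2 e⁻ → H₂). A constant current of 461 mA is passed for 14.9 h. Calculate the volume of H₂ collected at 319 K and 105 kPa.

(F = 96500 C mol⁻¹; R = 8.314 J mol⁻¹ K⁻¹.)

Q = I·t = 0.4610 A × 53640 s = 24730 C.
n(e⁻) = Q/F = 24730 / 96500 = 0.2562 mol.
2 electrons are transferred per H₂ molecule, so n(H₂) = 0.2562 / 2 = 0.1281 mol.
V = nRT/P = (0.1281 × 8.314 × 319) / (105 × 10³ Pa) = 0.00324 m³ = 3.24 L.

3.24 L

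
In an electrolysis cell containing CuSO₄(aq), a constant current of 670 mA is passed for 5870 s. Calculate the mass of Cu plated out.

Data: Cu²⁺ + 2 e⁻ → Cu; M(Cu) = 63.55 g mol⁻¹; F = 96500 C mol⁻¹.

Q = I·t = 0.6700 A × 5870.0 s = 3933 C.
n(e⁻) = Q/F = 3933 / 96500 = 0.04076 mol.
Cu²⁺ + 2 e⁻ → Cu, so n(Cu) = n(e⁻)/2 = 0.02038 mol.
m = n·M = 0.02038 × 63.55 = 1.30 g.

1.30 g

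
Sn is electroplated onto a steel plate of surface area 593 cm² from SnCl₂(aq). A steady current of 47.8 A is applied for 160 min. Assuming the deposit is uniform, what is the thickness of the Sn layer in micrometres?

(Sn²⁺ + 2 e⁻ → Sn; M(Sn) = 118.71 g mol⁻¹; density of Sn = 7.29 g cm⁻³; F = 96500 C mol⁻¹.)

653 μm

Q = I·t = 47.80 × 9600.0 = 458900 C; n(e⁻) = 4.755 mol.
n(Sn) = n(e⁻)/2 = 2.378 mol, so m = 2.378 × 118.71 = 282.2 g.
Volume = m/ρ = 282.2 / 7.29 = 38.72 cm³.
Thickness = V/A = 38.72 / 593 = 0.0653 cm = 653 μm.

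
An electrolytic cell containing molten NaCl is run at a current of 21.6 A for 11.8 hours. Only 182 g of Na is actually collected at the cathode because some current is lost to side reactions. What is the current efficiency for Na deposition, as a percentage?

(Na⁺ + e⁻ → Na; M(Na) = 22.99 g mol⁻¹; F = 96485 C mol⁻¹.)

83.2 %

Q = I·t = 21.60 × 42480 = 917600 C; n(e⁻) = 917600/96485 = 9.510 mol.
Theoretical n(Na) = n(e⁻)/1 = 9.510 mol, i.e. m_theo = 9.510 × 22.99 = 218.6 g.
Efficiency = m_actual / m_theo = 182 / 218.6 = 83.2 %.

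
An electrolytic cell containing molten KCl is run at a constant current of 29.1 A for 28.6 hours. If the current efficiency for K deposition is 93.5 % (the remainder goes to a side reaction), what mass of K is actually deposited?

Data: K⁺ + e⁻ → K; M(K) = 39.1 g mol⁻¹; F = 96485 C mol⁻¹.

1140 g

Q = I·t = 29.10 × 102960 = 2996000 C.
n(e⁻) = 2996000/96485 = 31.05 mol; theoretically n(K) = 31.05/1 = 31.05 mol, m_theo = 1214 g.
At 93.5 % efficiency, m_actual = 0.935 × 1214 = 1140 g.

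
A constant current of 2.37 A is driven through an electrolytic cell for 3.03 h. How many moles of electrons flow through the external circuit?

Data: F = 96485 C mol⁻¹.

0.268 mol

Q = I·t = 2.370 A × 10908 s = 25850 C.
n(e⁻) = Q/F = 25850 / 96485 = 0.268 mol.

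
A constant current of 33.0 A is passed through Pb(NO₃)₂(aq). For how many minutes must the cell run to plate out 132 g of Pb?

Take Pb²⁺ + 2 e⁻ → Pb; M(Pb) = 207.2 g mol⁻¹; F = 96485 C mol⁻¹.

n(Pb) = m/M = 132 / 207.2 = 0.6371 mol.
Each Pb atom requires 2 electrons, so n(e⁻) = 2 × 0.6371 = 1.274 mol.
Q = n(e⁻)·F = 1.274 × 96485 = 122900 C.
t = Q/I = 122900 / 33.00 A = 3725 s = 62.1 min.

62.1 min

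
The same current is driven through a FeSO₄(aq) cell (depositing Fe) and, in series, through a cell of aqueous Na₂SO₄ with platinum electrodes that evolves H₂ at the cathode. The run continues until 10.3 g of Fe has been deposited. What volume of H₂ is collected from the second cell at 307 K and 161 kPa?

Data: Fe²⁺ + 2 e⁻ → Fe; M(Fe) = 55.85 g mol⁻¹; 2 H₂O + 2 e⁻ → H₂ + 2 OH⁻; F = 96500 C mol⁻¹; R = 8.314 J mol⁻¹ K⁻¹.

n(Fe) = 10.3 / 55.85 = 0.1844 mol, so n(e⁻) = 2 × 0.1844 = 0.3688 mol.
The cells are in series, so the same 0.3688 mol of electrons passes through the second cell.
2 H₂O + 2 e⁻ → H₂ + 2 OH⁻ — 2 mol e⁻ per mol H₂, so n(H₂) = 0.3688/2 = 0.1844 mol.
V = nRT/P = (0.1844 × 8.314 × 307) / (161 × 10³) = 0.00292 m³ = 2.92 L.

2.92 L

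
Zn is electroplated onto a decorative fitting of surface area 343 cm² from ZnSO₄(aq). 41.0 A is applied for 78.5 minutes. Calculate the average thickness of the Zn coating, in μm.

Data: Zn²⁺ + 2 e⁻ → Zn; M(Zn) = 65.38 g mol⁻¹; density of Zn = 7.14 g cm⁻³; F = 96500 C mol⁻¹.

Q = I·t = 41.00 × 4710.0 = 193100 C; n(e⁻) = 2.001 mol.
n(Zn) = n(e⁻)/2 = 1.001 mol, so m = 1.001 × 65.38 = 65.42 g.
Volume = m/ρ = 65.42 / 7.14 = 9.162 cm³.
Thickness = V/A = 9.162 / 343 = 0.0267 cm = 267 μm.

267 μm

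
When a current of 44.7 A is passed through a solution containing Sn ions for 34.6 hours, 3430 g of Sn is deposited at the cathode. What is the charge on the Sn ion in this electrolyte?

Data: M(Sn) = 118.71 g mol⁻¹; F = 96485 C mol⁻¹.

Q = I·t = 44.70 A × 124560 s = 5568000 C, so n(e⁻) = 5568000/96485 = 57.71 mol.
n(Sn) deposited = 3430 / 118.71 = 28.89 mol.
Electrons per atom = n(e⁻)/n(Sn) = 57.71 / 28.89 = 2.00 ≈ 2, so the ion is Sn²⁺.

+2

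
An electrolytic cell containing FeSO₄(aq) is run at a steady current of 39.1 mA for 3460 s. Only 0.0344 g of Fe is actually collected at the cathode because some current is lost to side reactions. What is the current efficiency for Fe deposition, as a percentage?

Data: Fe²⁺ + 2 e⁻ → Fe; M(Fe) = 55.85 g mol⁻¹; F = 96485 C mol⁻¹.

87.9 %

Q = I·t = 0.03910 × 3460.0 = 135.3 C; n(e⁻) = 135.3/96485 = 0.001402 mol.
Theoretical n(Fe) = n(e⁻)/2 = 0.0007011 mol, i.e. m_theo = 0.0007011 × 55.85 = 0.03915 g.
Efficiency = m_actual / m_theo = 0.0344 / 0.03915 = 87.9 %.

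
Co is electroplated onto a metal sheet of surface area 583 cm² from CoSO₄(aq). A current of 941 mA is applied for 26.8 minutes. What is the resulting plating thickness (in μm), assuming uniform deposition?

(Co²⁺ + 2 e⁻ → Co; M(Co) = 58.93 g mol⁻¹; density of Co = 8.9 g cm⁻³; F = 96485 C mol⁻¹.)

0.891 μm

Q = I·t = 0.9410 × 1608.0 = 1513 C; n(e⁻) = 0.01568 mol.
n(Co) = n(e⁻)/2 = 0.007841 mol, so m = 0.007841 × 58.93 = 0.4621 g.
Volume = m/ρ = 0.4621 / 8.9 = 0.05192 cm³.
Thickness = V/A = 0.05192 / 583 = 8.91 × 10⁻⁵ cm = 0.891 μm.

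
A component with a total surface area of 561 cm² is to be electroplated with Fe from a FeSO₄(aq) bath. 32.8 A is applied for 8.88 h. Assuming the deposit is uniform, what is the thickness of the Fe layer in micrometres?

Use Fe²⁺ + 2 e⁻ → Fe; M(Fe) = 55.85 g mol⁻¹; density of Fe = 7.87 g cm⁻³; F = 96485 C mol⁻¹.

Q = I·t = 32.80 × 31968 = 1049000 C; n(e⁻) = 10.87 mol.
n(Fe) = n(e⁻)/2 = 5.434 mol, so m = 5.434 × 55.85 = 303.5 g.
Volume = m/ρ = 303.5 / 7.87 = 38.56 cm³.
Thickness = V/A = 38.56 / 561 = 0.0687 cm = 687 μm.

687 μm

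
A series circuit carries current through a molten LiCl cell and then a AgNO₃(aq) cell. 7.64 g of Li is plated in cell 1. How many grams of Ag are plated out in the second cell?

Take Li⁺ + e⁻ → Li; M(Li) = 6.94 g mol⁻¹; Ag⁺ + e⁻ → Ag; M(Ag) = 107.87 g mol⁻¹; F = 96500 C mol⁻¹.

n(Li) = 7.64 / 6.94 = 1.101 mol.
Since Li⁺ + e⁻ → Li, n(e⁻) passed = 1 × 1.101 = 1.101 mol.
Cells in series carry the same charge, so the same 1.101 mol of electrons passes through cell 2.
Ag⁺ + e⁻ → Ag, so n(Ag) = 1.101 / 1 = 1.101 mol.
m(Ag) = 1.101 × 107.87 = 119 g.

119 g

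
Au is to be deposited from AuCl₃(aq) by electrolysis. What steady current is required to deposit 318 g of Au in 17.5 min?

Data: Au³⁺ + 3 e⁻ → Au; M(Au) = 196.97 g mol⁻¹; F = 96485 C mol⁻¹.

n(Au) = 318 / 196.97 = 1.614 mol.
n(e⁻) = 3 × 1.614 = 4.843 mol.
Q = n(e⁻)·F = 4.843 × 96485 = 467300 C.
I = Q/t = 467300 / 1050.0 s = 445 A.

445 A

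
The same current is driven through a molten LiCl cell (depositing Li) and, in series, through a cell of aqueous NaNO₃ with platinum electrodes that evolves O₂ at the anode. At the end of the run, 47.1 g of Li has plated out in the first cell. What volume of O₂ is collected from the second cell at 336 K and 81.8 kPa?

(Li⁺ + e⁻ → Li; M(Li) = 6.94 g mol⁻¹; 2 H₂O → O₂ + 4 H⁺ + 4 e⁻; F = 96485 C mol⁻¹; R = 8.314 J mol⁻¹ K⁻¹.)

n(Li) = 47.1 / 6.94 = 6.787 mol, so n(e⁻) = 1 × 6.787 = 6.787 mol.
The cells are in series, so the same 6.787 mol of electrons passes through the second cell.
2 H₂O → O₂ + 4 H⁺ + 4 e⁻ — 4 mol e⁻ per mol O₂, so n(O₂) = 6.787/4 = 1.697 mol.
V = nRT/P = (1.697 × 8.314 × 336) / (81.8 × 10³) = 0.0579 m³ = 57.9 L.

57.9 L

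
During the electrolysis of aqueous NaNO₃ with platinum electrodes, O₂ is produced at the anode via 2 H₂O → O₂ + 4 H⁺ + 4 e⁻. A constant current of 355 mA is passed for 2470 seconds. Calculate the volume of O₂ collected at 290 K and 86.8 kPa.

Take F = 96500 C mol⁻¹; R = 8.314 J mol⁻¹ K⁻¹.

Q = I·t = 0.3550 A × 2470.0 s = 876.8 C.
n(e⁻) = Q/F = 876.8 / 96500 = 0.009087 mol.
4 electrons are transferred per O₂ molecule, so n(O₂) = 0.009087 / 4 = 0.002272 mol.
V = nRT/P = (0.002272 × 8.314 × 290) / (86.8 × 10³ Pa) = 6.31 × 10⁻⁵ m³ = 0.0631 L.

0.0631 L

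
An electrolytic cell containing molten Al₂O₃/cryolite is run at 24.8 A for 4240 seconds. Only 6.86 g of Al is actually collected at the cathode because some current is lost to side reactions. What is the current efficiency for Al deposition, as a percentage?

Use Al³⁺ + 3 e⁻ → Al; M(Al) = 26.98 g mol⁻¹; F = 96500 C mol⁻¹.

Q = I·t = 24.80 × 4240.0 = 105200 C; n(e⁻) = 105200/96500 = 1.090 mol.
Theoretical n(Al) = n(e⁻)/3 = 0.3632 mol, i.e. m_theo = 0.3632 × 26.98 = 9.800 g.
Efficiency = m_actual / m_theo = 6.86 / 9.800 = 70.0 %.

70.0 %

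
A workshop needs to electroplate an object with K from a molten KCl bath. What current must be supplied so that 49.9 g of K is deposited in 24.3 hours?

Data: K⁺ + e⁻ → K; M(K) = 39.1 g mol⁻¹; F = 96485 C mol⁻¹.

1.41 A

n(K) = 49.9 / 39.1 = 1.276 mol.
n(e⁻) = 1 × 1.276 = 1.276 mol.
Q = n(e⁻)·F = 1.276 × 96485 = 123100 C.
I = Q/t = 123100 / 87480 s = 1.41 A.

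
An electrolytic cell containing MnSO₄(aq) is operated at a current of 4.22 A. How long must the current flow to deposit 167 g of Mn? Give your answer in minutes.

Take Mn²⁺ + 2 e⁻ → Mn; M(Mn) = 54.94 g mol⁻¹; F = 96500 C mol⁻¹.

n(Mn) = m/M = 167 / 54.94 = 3.040 mol.
Each Mn atom requires 2 electrons, so n(e⁻) = 2 × 3.040 = 6.079 mol.
Q = n(e⁻)·F = 6.079 × 96500 = 586700 C.
t = Q/I = 586700 / 4.220 A = 139000 s = 2320 min.

2320 min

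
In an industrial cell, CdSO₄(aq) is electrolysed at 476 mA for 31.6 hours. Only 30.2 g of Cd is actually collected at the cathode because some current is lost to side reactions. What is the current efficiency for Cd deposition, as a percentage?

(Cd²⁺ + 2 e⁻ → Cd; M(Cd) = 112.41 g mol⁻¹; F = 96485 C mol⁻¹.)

95.7 %

Q = I·t = 0.4760 × 113760 = 54150 C; n(e⁻) = 54150/96485 = 0.5612 mol.
Theoretical n(Cd) = n(e⁻)/2 = 0.2806 mol, i.e. m_theo = 0.2806 × 112.41 = 31.54 g.
Efficiency = m_actual / m_theo = 30.2 / 31.54 = 95.7 %.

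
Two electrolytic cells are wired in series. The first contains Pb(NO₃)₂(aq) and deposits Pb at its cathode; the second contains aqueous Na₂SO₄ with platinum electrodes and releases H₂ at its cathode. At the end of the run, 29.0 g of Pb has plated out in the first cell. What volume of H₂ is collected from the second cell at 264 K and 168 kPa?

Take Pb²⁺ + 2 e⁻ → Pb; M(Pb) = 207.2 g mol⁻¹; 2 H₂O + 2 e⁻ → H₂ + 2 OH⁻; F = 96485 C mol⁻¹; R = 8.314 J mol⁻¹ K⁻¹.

1.83 L

n(Pb) = 29.0 / 207.2 = 0.1400 mol, so n(e⁻) = 2 × 0.1400 = 0.2799 mol.
The cells are in series, so the same 0.2799 mol of electrons passes through the second cell.
2 H₂O + 2 e⁻ → H₂ + 2 OH⁻ — 2 mol e⁻ per mol H₂, so n(H₂) = 0.2799/2 = 0.1400 mol.
V = nRT/P = (0.1400 × 8.314 × 264) / (168 × 10³) = 0.00183 m³ = 1.83 L.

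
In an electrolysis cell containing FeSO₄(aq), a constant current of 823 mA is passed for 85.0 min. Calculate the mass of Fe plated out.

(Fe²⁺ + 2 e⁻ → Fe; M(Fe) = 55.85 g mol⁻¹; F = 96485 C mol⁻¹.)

1.21 g

Q = I·t = 0.8230 A × 5100.0 s = 4197 C.
n(e⁻) = Q/F = 4197 / 96485 = 0.04350 mol.
Fe²⁺ + 2 e⁻ → Fe, so n(Fe) = n(e⁻)/2 = 0.02175 mol.
m = n·M = 0.02175 × 55.85 = 1.21 g.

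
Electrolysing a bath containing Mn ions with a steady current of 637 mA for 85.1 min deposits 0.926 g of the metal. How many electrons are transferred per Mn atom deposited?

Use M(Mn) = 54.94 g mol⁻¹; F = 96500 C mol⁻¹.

2

Q = I·t = 0.6370 A × 5106.0 s = 3253 C, so n(e⁻) = 3253/96500 = 0.03370 mol.
n(Mn) deposited = 0.926 / 54.94 = 0.01685 mol.
Electrons per atom = n(e⁻)/n(Mn) = 0.03370 / 0.01685 = 2.00 ≈ 2, so the ion is Mn²⁺.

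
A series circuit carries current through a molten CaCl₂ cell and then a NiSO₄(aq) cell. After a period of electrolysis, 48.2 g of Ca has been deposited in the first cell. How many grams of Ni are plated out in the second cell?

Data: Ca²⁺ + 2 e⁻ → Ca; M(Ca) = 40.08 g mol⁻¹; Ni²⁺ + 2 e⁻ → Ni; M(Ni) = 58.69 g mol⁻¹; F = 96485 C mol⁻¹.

n(Ca) = 48.2 / 40.08 = 1.203 mol.
Since Ca²⁺ + 2 e⁻ → Ca, n(e⁻) passed = 2 × 1.203 = 2.405 mol.
Cells in series carry the same charge, so the same 2.405 mol of electrons passes through cell 2.
Ni²⁺ + 2 e⁻ → Ni, so n(Ni) = 2.405 / 2 = 1.203 mol.
m(Ni) = 1.203 × 58.69 = 70.6 g.

70.6 g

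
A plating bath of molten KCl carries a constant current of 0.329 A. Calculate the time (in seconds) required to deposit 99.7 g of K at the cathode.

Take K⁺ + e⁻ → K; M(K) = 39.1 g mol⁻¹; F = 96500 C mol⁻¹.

n(K) = m/M = 99.7 / 39.1 = 2.550 mol.
Each K atom requires 1 electron, so n(e⁻) = 1 × 2.550 = 2.550 mol.
Q = n(e⁻)·F = 2.550 × 96500 = 246100 C.
t = Q/I = 246100 / 0.3290 A = 747900 s.

7.48 × 10⁵ s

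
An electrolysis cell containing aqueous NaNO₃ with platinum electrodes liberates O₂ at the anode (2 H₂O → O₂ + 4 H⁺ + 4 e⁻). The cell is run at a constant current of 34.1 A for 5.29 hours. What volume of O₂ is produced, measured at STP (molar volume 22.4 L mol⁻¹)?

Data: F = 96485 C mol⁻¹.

37.7 L

Q = I·t = 34.10 A × 19044 s = 649400 C.
n(e⁻) = Q/F = 649400 / 96485 = 6.731 mol.
4 electrons are transferred per O₂ molecule, so n(O₂) = 6.731 / 4 = 1.683 mol.
V = n × V_m = 1.683 × 22.4 = 37.7 L.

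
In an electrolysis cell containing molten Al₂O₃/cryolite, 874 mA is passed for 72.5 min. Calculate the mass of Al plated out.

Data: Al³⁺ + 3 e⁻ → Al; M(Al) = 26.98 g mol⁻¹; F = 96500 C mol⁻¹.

0.354 g

Q = I·t = 0.8740 A × 4350.0 s = 3802 C.
n(e⁻) = Q/F = 3802 / 96500 = 0.03940 mol.
Al³⁺ + 3 e⁻ → Al, so n(Al) = n(e⁻)/3 = 0.01313 mol.
m = n·M = 0.01313 × 26.98 = 0.354 g.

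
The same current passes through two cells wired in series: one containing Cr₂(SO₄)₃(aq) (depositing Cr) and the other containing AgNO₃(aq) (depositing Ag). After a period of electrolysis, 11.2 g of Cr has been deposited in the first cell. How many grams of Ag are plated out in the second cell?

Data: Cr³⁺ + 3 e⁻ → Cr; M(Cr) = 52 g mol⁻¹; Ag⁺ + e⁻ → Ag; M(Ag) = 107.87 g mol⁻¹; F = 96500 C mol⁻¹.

69.7 g

n(Cr) = 11.2 / 52 = 0.2154 mol.
Since Cr³⁺ + 3 e⁻ → Cr, n(e⁻) passed = 3 × 0.2154 = 0.6462 mol.
Cells in series carry the same charge, so the same 0.6462 mol of electrons passes through cell 2.
Ag⁺ + e⁻ → Ag, so n(Ag) = 0.6462 / 1 = 0.6462 mol.
m(Ag) = 0.6462 × 107.87 = 69.7 g.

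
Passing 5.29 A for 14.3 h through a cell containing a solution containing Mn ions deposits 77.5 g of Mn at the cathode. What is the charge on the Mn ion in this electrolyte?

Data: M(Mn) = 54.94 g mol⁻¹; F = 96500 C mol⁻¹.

Q = I·t = 5.290 A × 51480 s = 272300 C, so n(e⁻) = 272300/96500 = 2.822 mol.
n(Mn) deposited = 77.5 / 54.94 = 1.411 mol.
Electrons per atom = n(e⁻)/n(Mn) = 2.822 / 1.411 = 2.00 ≈ 2, so the ion is Mn²⁺.

+2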